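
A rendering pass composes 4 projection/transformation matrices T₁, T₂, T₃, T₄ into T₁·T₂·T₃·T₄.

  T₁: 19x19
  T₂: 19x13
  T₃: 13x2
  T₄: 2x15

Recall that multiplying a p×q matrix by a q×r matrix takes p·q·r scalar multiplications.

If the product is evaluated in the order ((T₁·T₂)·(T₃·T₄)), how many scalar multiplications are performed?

8788

(T₁·T₂): 19×19 by 19×13 → 19×13, cost 19·19·13 = 4693
(T₃·T₄): 13×2 by 2×15 → 13×15, cost 13·2·15 = 390
((T₁·T₂)·(T₃·T₄)): 19×13 by 13×15 → 19×15, cost 19·13·15 = 3705; cumulative 8788
Total: 8788 scalar multiplications.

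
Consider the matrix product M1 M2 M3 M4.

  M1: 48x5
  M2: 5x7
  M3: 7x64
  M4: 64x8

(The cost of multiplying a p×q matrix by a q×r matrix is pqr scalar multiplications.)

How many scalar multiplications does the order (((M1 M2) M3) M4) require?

47760

(M1 M2): 48×5 by 5×7 → 48×7, cost 48·5·7 = 1680
((M1 M2) M3): 48×7 by 7×64 → 48×64, cost 48·7·64 = 21504; cumulative 23184
(((M1 M2) M3) M4): 48×64 by 64×8 → 48×8, cost 48·64·8 = 24576; cumulative 47760
Total: 47760 scalar multiplications.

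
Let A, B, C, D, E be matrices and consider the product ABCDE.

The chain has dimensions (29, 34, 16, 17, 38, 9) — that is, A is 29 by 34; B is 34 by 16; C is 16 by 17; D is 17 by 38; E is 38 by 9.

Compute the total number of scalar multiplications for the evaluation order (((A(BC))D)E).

54662

(BC): 34×16 by 16×17 → 34×17, cost 34·16·17 = 9248
(A(BC)): 29×34 by 34×17 → 29×17, cost 29·34·17 = 16762; cumulative 26010
((A(BC))D): 29×17 by 17×38 → 29×38, cost 29·17·38 = 18734; cumulative 44744
(((A(BC))D)E): 29×38 by 38×9 → 29×9, cost 29·38·9 = 9918; cumulative 54662
Total: 54662 scalar multiplications.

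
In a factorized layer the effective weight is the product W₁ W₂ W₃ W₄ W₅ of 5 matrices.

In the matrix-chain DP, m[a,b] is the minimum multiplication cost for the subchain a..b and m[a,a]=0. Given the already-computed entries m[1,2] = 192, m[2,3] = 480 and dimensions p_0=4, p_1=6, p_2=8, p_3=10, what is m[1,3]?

m[1,3] = min over k∈[1,2] of m[1,k]+m[k+1,3]+p_{0}·p_k·p_{3}.
k=1: 0 + 480 + 4·6·10 = 720; k=2: 192 + 0 + 4·8·10 = 512.
Minimum: 512 at k=2.

512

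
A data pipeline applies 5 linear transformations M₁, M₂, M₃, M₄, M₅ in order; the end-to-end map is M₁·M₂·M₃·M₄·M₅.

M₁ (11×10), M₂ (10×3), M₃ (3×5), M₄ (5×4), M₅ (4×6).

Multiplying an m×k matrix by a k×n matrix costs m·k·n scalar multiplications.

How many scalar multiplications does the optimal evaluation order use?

Adjacent pairs: M₁M₂ = 11·10·3 = 330; M₂M₃ = 10·3·5 = 150; M₃M₄ = 3·5·4 = 60; M₄M₅ = 5·4·6 = 120.
Length 3: M₁..M₃: k=1: 0+150+11·10·5=700; k=2: 330+0+11·3·5=495 → min 495 | M₂..M₄: k=2: 0+60+10·3·4=180; k=3: 150+0+10·5·4=350 → min 180 | M₃..M₅: k=3: 0+120+3·5·6=210; k=4: 60+0+3·4·6=132 → min 132.
Length 4: M₁..M₄: k=1: 0+180+11·10·4=620; k=2: 330+60+11·3·4=522; k=3: 495+0+11·5·4=715 → min 522 | M₂..M₅: k=2: 0+132+10·3·6=312; k=3: 150+120+10·5·6=570; k=4: 180+0+10·4·6=420 → min 312.
Length 5: M₁..M₅: k=1: 0+312+11·10·6=972; k=2: 330+132+11·3·6=660; k=3: 495+120+11·5·6=945; k=4: 522+0+11·4·6=786 → min 660.
Optimal order: ((M₁·M₂)·((M₃·M₄)·M₅)) with cost 660.

660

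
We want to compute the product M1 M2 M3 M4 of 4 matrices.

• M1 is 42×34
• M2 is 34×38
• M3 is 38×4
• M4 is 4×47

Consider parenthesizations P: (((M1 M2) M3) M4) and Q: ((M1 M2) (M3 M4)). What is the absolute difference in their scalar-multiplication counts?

Order P = (((M1 M2) M3) M4): (M1 M2): 42×34 by 34×38 → 42×38, cost 42·34·38 = 54264; ((M1 M2) M3): 42×38 by 38×4 → 42×4, cost 42·38·4 = 6384; cumulative 60648; (((M1 M2) M3) M4): 42×4 by 4×47 → 42×47, cost 42·4·47 = 7896; cumulative 68544. Total 68544.
Order Q = ((M1 M2) (M3 M4)): (M1 M2): 42×34 by 34×38 → 42×38, cost 42·34·38 = 54264; (M3 M4): 38×4 by 4×47 → 38×47, cost 38·4·47 = 7144; ((M1 M2) (M3 M4)): 42×38 by 38×47 → 42×47, cost 42·38·47 = 75012; cumulative 136420. Total 136420.
Difference: |68544 − 136420| = 67876.

67876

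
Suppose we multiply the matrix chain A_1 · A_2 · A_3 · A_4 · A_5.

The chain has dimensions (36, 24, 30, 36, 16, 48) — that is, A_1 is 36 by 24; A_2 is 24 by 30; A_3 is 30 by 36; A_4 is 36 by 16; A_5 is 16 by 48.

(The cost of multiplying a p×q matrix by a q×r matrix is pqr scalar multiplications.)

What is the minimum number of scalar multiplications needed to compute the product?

Adjacent pairs: A_1A_2 = 36·24·30 = 25920; A_2A_3 = 24·30·36 = 25920; A_3A_4 = 30·36·16 = 17280; A_4A_5 = 36·16·48 = 27648.
Length 3: A_1..A_3: k=1: 0+25920+36·24·36=57024; k=2: 25920+0+36·30·36=64800 → min 57024 | A_2..A_4: k=2: 0+17280+24·30·16=28800; k=3: 25920+0+24·36·16=39744 → min 28800 | A_3..A_5: k=3: 0+27648+30·36·48=79488; k=4: 17280+0+30·16·48=40320 → min 40320.
Length 4: A_1..A_4: k=1: 0+28800+36·24·16=42624; k=2: 25920+17280+36·30·16=60480; k=3: 57024+0+36·36·16=77760 → min 42624 | A_2..A_5: k=2: 0+40320+24·30·48=74880; k=3: 25920+27648+24·36·48=95040; k=4: 28800+0+24·16·48=47232 → min 47232.
Length 5: A_1..A_5: k=1: 0+47232+36·24·48=88704; k=2: 25920+40320+36·30·48=118080; k=3: 57024+27648+36·36·48=146880; k=4: 42624+0+36·16·48=70272 → min 70272.
Optimal order: ((A_1 · (A_2 · (A_3 · A_4))) · A_5) with cost 70272.

70272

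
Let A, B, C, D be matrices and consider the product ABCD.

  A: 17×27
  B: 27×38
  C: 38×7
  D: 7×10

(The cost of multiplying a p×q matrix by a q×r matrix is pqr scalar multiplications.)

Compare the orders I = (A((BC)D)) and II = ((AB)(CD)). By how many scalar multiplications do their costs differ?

12900

Order I = (A((BC)D)): (BC): 27×38 by 38×7 → 27×7, cost 27·38·7 = 7182; ((BC)D): 27×7 by 7×10 → 27×10, cost 27·7·10 = 1890; cumulative 9072; (A((BC)D)): 17×27 by 27×10 → 17×10, cost 17·27·10 = 4590; cumulative 13662. Total 13662.
Order II = ((AB)(CD)): (AB): 17×27 by 27×38 → 17×38, cost 17·27·38 = 17442; (CD): 38×7 by 7×10 → 38×10, cost 38·7·10 = 2660; ((AB)(CD)): 17×38 by 38×10 → 17×10, cost 17·38·10 = 6460; cumulative 26562. Total 26562.
Difference: |13662 − 26562| = 12900.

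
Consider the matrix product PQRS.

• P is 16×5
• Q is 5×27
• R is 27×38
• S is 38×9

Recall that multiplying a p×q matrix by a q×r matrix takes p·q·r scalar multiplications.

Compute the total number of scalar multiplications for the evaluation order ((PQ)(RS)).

15282

(PQ): 16×5 by 5×27 → 16×27, cost 16·5·27 = 2160
(RS): 27×38 by 38×9 → 27×9, cost 27·38·9 = 9234
((PQ)(RS)): 16×27 by 27×9 → 16×9, cost 16·27·9 = 3888; cumulative 15282
Total: 15282 scalar multiplications.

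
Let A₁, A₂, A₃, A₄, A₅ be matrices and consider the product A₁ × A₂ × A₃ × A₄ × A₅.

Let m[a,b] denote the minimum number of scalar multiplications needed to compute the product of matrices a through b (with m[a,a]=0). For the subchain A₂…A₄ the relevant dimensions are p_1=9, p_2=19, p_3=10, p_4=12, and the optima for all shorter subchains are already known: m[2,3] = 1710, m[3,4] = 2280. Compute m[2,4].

m[2,4] = min over k∈[2,3] of m[2,k]+m[k+1,4]+p_{1}·p_k·p_{4}.
k=2: 0 + 2280 + 9·19·12 = 4332; k=3: 1710 + 0 + 9·10·12 = 2790.
Minimum: 2790 at k=3.

2790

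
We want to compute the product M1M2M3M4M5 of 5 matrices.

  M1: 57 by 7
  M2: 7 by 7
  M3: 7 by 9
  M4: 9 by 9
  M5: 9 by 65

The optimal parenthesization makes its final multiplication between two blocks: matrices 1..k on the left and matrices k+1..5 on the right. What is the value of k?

Adjacent pairs: M1M2 = 57·7·7 = 2793; M2M3 = 7·7·9 = 441; M3M4 = 7·9·9 = 567; M4M5 = 9·9·65 = 5265.
Length 3: M1..M3: k=1: 0+441+57·7·9=4032; k=2: 2793+0+57·7·9=6384 → min 4032 | M2..M4: k=2: 0+567+7·7·9=1008; k=3: 441+0+7·9·9=1008 → min 1008 | M3..M5: k=3: 0+5265+7·9·65=9360; k=4: 567+0+7·9·65=4662 → min 4662.
Length 4: M1..M4: k=1: 0+1008+57·7·9=4599; k=2: 2793+567+57·7·9=6951; k=3: 4032+0+57·9·9=8649 → min 4599 | M2..M5: k=2: 0+4662+7·7·65=7847; k=3: 441+5265+7·9·65=9801; k=4: 1008+0+7·9·65=5103 → min 5103.
Top-level splits: k=1: (M1..M1)·(M2..M5) → 0+5103+57·7·65 = 31038; k=2: (M1..M2)·(M3..M5) → 2793+4662+57·7·65 = 33390; k=3: (M1..M3)·(M4..M5) → 4032+5265+57·9·65 = 42642; k=4: (M1..M4)·(M5..M5) → 4599+0+57·9·65 = 37944.
Best split is after M1, i.e. k = 1.

1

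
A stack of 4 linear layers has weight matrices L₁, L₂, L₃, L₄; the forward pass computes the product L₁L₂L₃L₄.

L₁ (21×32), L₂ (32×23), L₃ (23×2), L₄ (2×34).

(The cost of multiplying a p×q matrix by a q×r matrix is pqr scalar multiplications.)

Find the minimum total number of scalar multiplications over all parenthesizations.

4244

Adjacent pairs: L₁L₂ = 21·32·23 = 15456; L₂L₃ = 32·23·2 = 1472; L₃L₄ = 23·2·34 = 1564.
Length 3: L₁..L₃: k=1: 0+1472+21·32·2=2816; k=2: 15456+0+21·23·2=16422 → min 2816 | L₂..L₄: k=2: 0+1564+32·23·34=26588; k=3: 1472+0+32·2·34=3648 → min 3648.
Length 4: L₁..L₄: k=1: 0+3648+21·32·34=26496; k=2: 15456+1564+21·23·34=33442; k=3: 2816+0+21·2·34=4244 → min 4244.
Optimal order: ((L₁(L₂L₃))L₄) with cost 4244.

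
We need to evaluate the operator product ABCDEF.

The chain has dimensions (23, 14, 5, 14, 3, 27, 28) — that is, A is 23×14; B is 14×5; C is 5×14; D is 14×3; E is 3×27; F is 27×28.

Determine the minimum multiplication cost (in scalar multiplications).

5586

Adjacent pairs: AB = 23·14·5 = 1610; BC = 14·5·14 = 980; CD = 5·14·3 = 210; DE = 14·3·27 = 1134; EF = 3·27·28 = 2268.
Length 3: A..C: k=1: 0+980+23·14·14=5488; k=2: 1610+0+23·5·14=3220 → min 3220 | B..D: k=2: 0+210+14·5·3=420; k=3: 980+0+14·14·3=1568 → min 420 | C..E: k=3: 0+1134+5·14·27=3024; k=4: 210+0+5·3·27=615 → min 615 | D..F: k=4: 0+2268+14·3·28=3444; k=5: 1134+0+14·27·28=11718 → min 3444.
Length 4: A..D: k=1: 0+420+23·14·3=1386; k=2: 1610+210+23·5·3=2165; k=3: 3220+0+23·14·3=4186 → min 1386 | B..E: k=2: 0+615+14·5·27=2505; k=3: 980+1134+14·14·27=7406; k=4: 420+0+14·3·27=1554 → min 1554 | C..F: k=3: 0+3444+5·14·28=5404; k=4: 210+2268+5·3·28=2898; k=5: 615+0+5·27·28=4395 → min 2898.
Length 5: A..E: k=1: 0+1554+23·14·27=10248; k=2: 1610+615+23·5·27=5330; k=3: 3220+1134+23·14·27=13048; k=4: 1386+0+23·3·27=3249 → min 3249 | B..F: k=2: 0+2898+14·5·28=4858; k=3: 980+3444+14·14·28=9912; k=4: 420+2268+14·3·28=3864; k=5: 1554+0+14·27·28=12138 → min 3864.
Length 6: A..F: k=1: 0+3864+23·14·28=12880; k=2: 1610+2898+23·5·28=7728; k=3: 3220+3444+23·14·28=15680; k=4: 1386+2268+23·3·28=5586; k=5: 3249+0+23·27·28=20637 → min 5586.
Optimal order: ((A(B(CD)))(EF)) with cost 5586.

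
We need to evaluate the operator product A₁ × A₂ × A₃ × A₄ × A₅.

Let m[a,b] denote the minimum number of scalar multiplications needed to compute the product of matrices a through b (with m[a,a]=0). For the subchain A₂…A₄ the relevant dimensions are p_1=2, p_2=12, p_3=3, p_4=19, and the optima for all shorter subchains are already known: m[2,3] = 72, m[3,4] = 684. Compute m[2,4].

m[2,4] = min over k∈[2,3] of m[2,k]+m[k+1,4]+p_{1}·p_k·p_{4}.
k=2: 0 + 684 + 2·12·19 = 1140; k=3: 72 + 0 + 2·3·19 = 186.
Minimum: 186 at k=3.

186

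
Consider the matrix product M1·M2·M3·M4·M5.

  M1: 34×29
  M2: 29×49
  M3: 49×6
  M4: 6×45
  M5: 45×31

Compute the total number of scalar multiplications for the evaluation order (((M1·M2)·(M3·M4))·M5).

183944

(M1·M2): 34×29 by 29×49 → 34×49, cost 34·29·49 = 48314
(M3·M4): 49×6 by 6×45 → 49×45, cost 49·6·45 = 13230
((M1·M2)·(M3·M4)): 34×49 by 49×45 → 34×45, cost 34·49·45 = 74970; cumulative 136514
(((M1·M2)·(M3·M4))·M5): 34×45 by 45×31 → 34×31, cost 34·45·31 = 47430; cumulative 183944
Total: 183944 scalar multiplications.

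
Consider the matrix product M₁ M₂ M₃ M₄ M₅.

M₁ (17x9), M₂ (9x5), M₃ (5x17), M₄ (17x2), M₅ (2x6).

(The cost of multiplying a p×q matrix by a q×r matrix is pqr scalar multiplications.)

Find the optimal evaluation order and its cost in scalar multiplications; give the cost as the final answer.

770

Adjacent pairs: M₁M₂ = 17·9·5 = 765; M₂M₃ = 9·5·17 = 765; M₃M₄ = 5·17·2 = 170; M₄M₅ = 17·2·6 = 204.
Length 3: M₁..M₃: k=1: 0+765+17·9·17=3366; k=2: 765+0+17·5·17=2210 → min 2210 | M₂..M₄: k=2: 0+170+9·5·2=260; k=3: 765+0+9·17·2=1071 → min 260 | M₃..M₅: k=3: 0+204+5·17·6=714; k=4: 170+0+5·2·6=230 → min 230.
Length 4: M₁..M₄: k=1: 0+260+17·9·2=566; k=2: 765+170+17·5·2=1105; k=3: 2210+0+17·17·2=2788 → min 566 | M₂..M₅: k=2: 0+230+9·5·6=500; k=3: 765+204+9·17·6=1887; k=4: 260+0+9·2·6=368 → min 368.
Length 5: M₁..M₅: k=1: 0+368+17·9·6=1286; k=2: 765+230+17·5·6=1505; k=3: 2210+204+17·17·6=4148; k=4: 566+0+17·2·6=770 → min 770.
Optimal parenthesization: ((M₁ (M₂ (M₃ M₄))) M₅) with cost 770.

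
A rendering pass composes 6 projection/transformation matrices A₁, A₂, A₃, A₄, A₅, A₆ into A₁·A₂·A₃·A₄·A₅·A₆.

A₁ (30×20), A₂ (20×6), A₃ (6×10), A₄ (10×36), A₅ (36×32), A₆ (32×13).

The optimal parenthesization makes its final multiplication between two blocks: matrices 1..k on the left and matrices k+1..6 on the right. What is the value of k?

Adjacent pairs: A₁A₂ = 30·20·6 = 3600; A₂A₃ = 20·6·10 = 1200; A₃A₄ = 6·10·36 = 2160; A₄A₅ = 10·36·32 = 11520; A₅A₆ = 36·32·13 = 14976.
Length 3: A₁..A₃: k=1: 0+1200+30·20·10=7200; k=2: 3600+0+30·6·10=5400 → min 5400 | A₂..A₄: k=2: 0+2160+20·6·36=6480; k=3: 1200+0+20·10·36=8400 → min 6480 | A₃..A₅: k=3: 0+11520+6·10·32=13440; k=4: 2160+0+6·36·32=9072 → min 9072 | A₄..A₆: k=4: 0+14976+10·36·13=19656; k=5: 11520+0+10·32·13=15680 → min 15680.
Length 4: A₁..A₄: k=1: 0+6480+30·20·36=28080; k=2: 3600+2160+30·6·36=12240; k=3: 5400+0+30·10·36=16200 → min 12240 | A₂..A₅: k=2: 0+9072+20·6·32=12912; k=3: 1200+11520+20·10·32=19120; k=4: 6480+0+20·36·32=29520 → min 12912 | A₃..A₆: k=3: 0+15680+6·10·13=16460; k=4: 2160+14976+6·36·13=19944; k=5: 9072+0+6·32·13=11568 → min 11568.
Length 5: A₁..A₅: k=1: 0+12912+30·20·32=32112; k=2: 3600+9072+30·6·32=18432; k=3: 5400+11520+30·10·32=26520; k=4: 12240+0+30·36·32=46800 → min 18432 | A₂..A₆: k=2: 0+11568+20·6·13=13128; k=3: 1200+15680+20·10·13=19480; k=4: 6480+14976+20·36·13=30816; k=5: 12912+0+20·32·13=21232 → min 13128.
Top-level splits: k=1: (A₁..A₁)·(A₂..A₆) → 0+13128+30·20·13 = 20928; k=2: (A₁..A₂)·(A₃..A₆) → 3600+11568+30·6·13 = 17508; k=3: (A₁..A₃)·(A₄..A₆) → 5400+15680+30·10·13 = 24980; k=4: (A₁..A₄)·(A₅..A₆) → 12240+14976+30·36·13 = 41256; k=5: (A₁..A₅)·(A₆..A₆) → 18432+0+30·32·13 = 30912.
Best split is after A₂, i.e. k = 2.

2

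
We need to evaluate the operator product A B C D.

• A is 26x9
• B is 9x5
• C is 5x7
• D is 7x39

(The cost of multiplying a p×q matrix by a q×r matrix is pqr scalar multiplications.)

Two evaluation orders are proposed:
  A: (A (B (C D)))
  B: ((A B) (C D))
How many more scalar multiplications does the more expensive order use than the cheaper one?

Order A = (A (B (C D))): (C D): 5×7 by 7×39 → 5×39, cost 5·7·39 = 1365; (B (C D)): 9×5 by 5×39 → 9×39, cost 9·5·39 = 1755; cumulative 3120; (A (B (C D))): 26×9 by 9×39 → 26×39, cost 26·9·39 = 9126; cumulative 12246. Total 12246.
Order B = ((A B) (C D)): (A B): 26×9 by 9×5 → 26×5, cost 26·9·5 = 1170; (C D): 5×7 by 7×39 → 5×39, cost 5·7·39 = 1365; ((A B) (C D)): 26×5 by 5×39 → 26×39, cost 26·5·39 = 5070; cumulative 7605. Total 7605.
Difference: |12246 − 7605| = 4641.

4641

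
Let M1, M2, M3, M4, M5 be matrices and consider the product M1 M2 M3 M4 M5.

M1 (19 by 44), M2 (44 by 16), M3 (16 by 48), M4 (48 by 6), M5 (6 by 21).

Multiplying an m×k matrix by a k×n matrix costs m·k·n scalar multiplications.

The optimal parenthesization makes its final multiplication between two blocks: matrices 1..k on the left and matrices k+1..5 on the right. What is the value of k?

4

Adjacent pairs: M1M2 = 19·44·16 = 13376; M2M3 = 44·16·48 = 33792; M3M4 = 16·48·6 = 4608; M4M5 = 48·6·21 = 6048.
Length 3: M1..M3: k=1: 0+33792+19·44·48=73920; k=2: 13376+0+19·16·48=27968 → min 27968 | M2..M4: k=2: 0+4608+44·16·6=8832; k=3: 33792+0+44·48·6=46464 → min 8832 | M3..M5: k=3: 0+6048+16·48·21=22176; k=4: 4608+0+16·6·21=6624 → min 6624.
Length 4: M1..M4: k=1: 0+8832+19·44·6=13848; k=2: 13376+4608+19·16·6=19808; k=3: 27968+0+19·48·6=33440 → min 13848 | M2..M5: k=2: 0+6624+44·16·21=21408; k=3: 33792+6048+44·48·21=84192; k=4: 8832+0+44·6·21=14376 → min 14376.
Top-level splits: k=1: (M1..M1)·(M2..M5) → 0+14376+19·44·21 = 31932; k=2: (M1..M2)·(M3..M5) → 13376+6624+19·16·21 = 26384; k=3: (M1..M3)·(M4..M5) → 27968+6048+19·48·21 = 53168; k=4: (M1..M4)·(M5..M5) → 13848+0+19·6·21 = 16242.
Best split is after M4, i.e. k = 4.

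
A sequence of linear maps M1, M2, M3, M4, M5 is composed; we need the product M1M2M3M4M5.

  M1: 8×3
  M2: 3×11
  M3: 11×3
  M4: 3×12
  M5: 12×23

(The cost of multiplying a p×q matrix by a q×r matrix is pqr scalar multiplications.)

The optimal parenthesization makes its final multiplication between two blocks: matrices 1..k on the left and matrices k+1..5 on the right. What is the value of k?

Adjacent pairs: M1M2 = 8·3·11 = 264; M2M3 = 3·11·3 = 99; M3M4 = 11·3·12 = 396; M4M5 = 3·12·23 = 828.
Length 3: M1..M3: k=1: 0+99+8·3·3=171; k=2: 264+0+8·11·3=528 → min 171 | M2..M4: k=2: 0+396+3·11·12=792; k=3: 99+0+3·3·12=207 → min 207 | M3..M5: k=3: 0+828+11·3·23=1587; k=4: 396+0+11·12·23=3432 → min 1587.
Length 4: M1..M4: k=1: 0+207+8·3·12=495; k=2: 264+396+8·11·12=1716; k=3: 171+0+8·3·12=459 → min 459 | M2..M5: k=2: 0+1587+3·11·23=2346; k=3: 99+828+3·3·23=1134; k=4: 207+0+3·12·23=1035 → min 1035.
Top-level splits: k=1: (M1..M1)·(M2..M5) → 0+1035+8·3·23 = 1587; k=2: (M1..M2)·(M3..M5) → 264+1587+8·11·23 = 3875; k=3: (M1..M3)·(M4..M5) → 171+828+8·3·23 = 1551; k=4: (M1..M4)·(M5..M5) → 459+0+8·12·23 = 2667.
Best split is after M3, i.e. k = 3.

3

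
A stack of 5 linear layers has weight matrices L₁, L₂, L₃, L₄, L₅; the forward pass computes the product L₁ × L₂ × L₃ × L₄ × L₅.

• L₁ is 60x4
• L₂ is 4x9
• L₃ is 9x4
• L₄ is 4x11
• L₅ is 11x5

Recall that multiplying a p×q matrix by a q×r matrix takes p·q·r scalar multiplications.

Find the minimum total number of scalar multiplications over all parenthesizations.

Adjacent pairs: L₁L₂ = 60·4·9 = 2160; L₂L₃ = 4·9·4 = 144; L₃L₄ = 9·4·11 = 396; L₄L₅ = 4·11·5 = 220.
Length 3: L₁..L₃: k=1: 0+144+60·4·4=1104; k=2: 2160+0+60·9·4=4320 → min 1104 | L₂..L₄: k=2: 0+396+4·9·11=792; k=3: 144+0+4·4·11=320 → min 320 | L₃..L₅: k=3: 0+220+9·4·5=400; k=4: 396+0+9·11·5=891 → min 400.
Length 4: L₁..L₄: k=1: 0+320+60·4·11=2960; k=2: 2160+396+60·9·11=8496; k=3: 1104+0+60·4·11=3744 → min 2960 | L₂..L₅: k=2: 0+400+4·9·5=580; k=3: 144+220+4·4·5=444; k=4: 320+0+4·11·5=540 → min 444.
Length 5: L₁..L₅: k=1: 0+444+60·4·5=1644; k=2: 2160+400+60·9·5=5260; k=3: 1104+220+60·4·5=2524; k=4: 2960+0+60·11·5=6260 → min 1644.
Optimal order: (L₁ × ((L₂ × L₃) × (L₄ × L₅))) with cost 1644.

1644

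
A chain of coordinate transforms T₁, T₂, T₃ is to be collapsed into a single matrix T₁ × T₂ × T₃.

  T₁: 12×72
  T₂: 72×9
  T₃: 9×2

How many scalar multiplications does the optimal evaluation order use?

3024

Order (T₁ × (T₂ × T₃)): (T₂ × T₃): 72×9 by 9×2 → 72×2, cost 72·9·2 = 1296; (T₁ × (T₂ × T₃)): 12×72 by 72×2 → 12×2, cost 12·72·2 = 1728; cumulative 3024. Total 3024.
Order ((T₁ × T₂) × T₃): (T₁ × T₂): 12×72 by 72×9 → 12×9, cost 12·72·9 = 7776; ((T₁ × T₂) × T₃): 12×9 by 9×2 → 12×2, cost 12·9·2 = 216; cumulative 7992. Total 7992.
Minimum: 3024.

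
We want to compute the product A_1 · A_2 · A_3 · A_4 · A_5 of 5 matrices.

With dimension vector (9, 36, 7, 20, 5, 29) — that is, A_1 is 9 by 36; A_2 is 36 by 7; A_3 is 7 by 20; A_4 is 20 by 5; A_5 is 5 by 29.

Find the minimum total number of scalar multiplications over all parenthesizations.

4588

Adjacent pairs: A_1A_2 = 9·36·7 = 2268; A_2A_3 = 36·7·20 = 5040; A_3A_4 = 7·20·5 = 700; A_4A_5 = 20·5·29 = 2900.
Length 3: A_1..A_3: k=1: 0+5040+9·36·20=11520; k=2: 2268+0+9·7·20=3528 → min 3528 | A_2..A_4: k=2: 0+700+36·7·5=1960; k=3: 5040+0+36·20·5=8640 → min 1960 | A_3..A_5: k=3: 0+2900+7·20·29=6960; k=4: 700+0+7·5·29=1715 → min 1715.
Length 4: A_1..A_4: k=1: 0+1960+9·36·5=3580; k=2: 2268+700+9·7·5=3283; k=3: 3528+0+9·20·5=4428 → min 3283 | A_2..A_5: k=2: 0+1715+36·7·29=9023; k=3: 5040+2900+36·20·29=28820; k=4: 1960+0+36·5·29=7180 → min 7180.
Length 5: A_1..A_5: k=1: 0+7180+9·36·29=16576; k=2: 2268+1715+9·7·29=5810; k=3: 3528+2900+9·20·29=11648; k=4: 3283+0+9·5·29=4588 → min 4588.
Optimal order: (((A_1 · A_2) · (A_3 · A_4)) · A_5) with cost 4588.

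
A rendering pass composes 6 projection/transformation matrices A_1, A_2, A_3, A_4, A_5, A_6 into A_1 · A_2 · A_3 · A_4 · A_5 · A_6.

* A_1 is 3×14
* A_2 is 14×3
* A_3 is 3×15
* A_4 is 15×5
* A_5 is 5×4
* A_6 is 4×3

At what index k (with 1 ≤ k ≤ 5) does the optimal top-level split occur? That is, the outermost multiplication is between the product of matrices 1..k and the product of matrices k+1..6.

Adjacent pairs: A_1A_2 = 3·14·3 = 126; A_2A_3 = 14·3·15 = 630; A_3A_4 = 3·15·5 = 225; A_4A_5 = 15·5·4 = 300; A_5A_6 = 5·4·3 = 60.
Length 3: A_1..A_3: k=1: 0+630+3·14·15=1260; k=2: 126+0+3·3·15=261 → min 261 | A_2..A_4: k=2: 0+225+14·3·5=435; k=3: 630+0+14·15·5=1680 → min 435 | A_3..A_5: k=3: 0+300+3·15·4=480; k=4: 225+0+3·5·4=285 → min 285 | A_4..A_6: k=4: 0+60+15·5·3=285; k=5: 300+0+15·4·3=480 → min 285.
Length 4: A_1..A_4: k=1: 0+435+3·14·5=645; k=2: 126+225+3·3·5=396; k=3: 261+0+3·15·5=486 → min 396 | A_2..A_5: k=2: 0+285+14·3·4=453; k=3: 630+300+14·15·4=1770; k=4: 435+0+14·5·4=715 → min 453 | A_3..A_6: k=3: 0+285+3·15·3=420; k=4: 225+60+3·5·3=330; k=5: 285+0+3·4·3=321 → min 321.
Length 5: A_1..A_5: k=1: 0+453+3·14·4=621; k=2: 126+285+3·3·4=447; k=3: 261+300+3·15·4=741; k=4: 396+0+3·5·4=456 → min 447 | A_2..A_6: k=2: 0+321+14·3·3=447; k=3: 630+285+14·15·3=1545; k=4: 435+60+14·5·3=705; k=5: 453+0+14·4·3=621 → min 447.
Top-level splits: k=1: (A_1..A_1)·(A_2..A_6) → 0+447+3·14·3 = 573; k=2: (A_1..A_2)·(A_3..A_6) → 126+321+3·3·3 = 474; k=3: (A_1..A_3)·(A_4..A_6) → 261+285+3·15·3 = 681; k=4: (A_1..A_4)·(A_5..A_6) → 396+60+3·5·3 = 501; k=5: (A_1..A_5)·(A_6..A_6) → 447+0+3·4·3 = 483.
Best split is after A_2, i.e. k = 2.

2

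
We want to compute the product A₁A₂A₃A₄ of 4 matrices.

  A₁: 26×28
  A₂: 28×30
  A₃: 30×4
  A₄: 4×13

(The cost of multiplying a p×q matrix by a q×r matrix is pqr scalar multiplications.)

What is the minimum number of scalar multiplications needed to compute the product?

Adjacent pairs: A₁A₂ = 26·28·30 = 21840; A₂A₃ = 28·30·4 = 3360; A₃A₄ = 30·4·13 = 1560.
Length 3: A₁..A₃: k=1: 0+3360+26·28·4=6272; k=2: 21840+0+26·30·4=24960 → min 6272 | A₂..A₄: k=2: 0+1560+28·30·13=12480; k=3: 3360+0+28·4·13=4816 → min 4816.
Length 4: A₁..A₄: k=1: 0+4816+26·28·13=14280; k=2: 21840+1560+26·30·13=33540; k=3: 6272+0+26·4·13=7624 → min 7624.
Optimal order: ((A₁(A₂A₃))A₄) with cost 7624.

7624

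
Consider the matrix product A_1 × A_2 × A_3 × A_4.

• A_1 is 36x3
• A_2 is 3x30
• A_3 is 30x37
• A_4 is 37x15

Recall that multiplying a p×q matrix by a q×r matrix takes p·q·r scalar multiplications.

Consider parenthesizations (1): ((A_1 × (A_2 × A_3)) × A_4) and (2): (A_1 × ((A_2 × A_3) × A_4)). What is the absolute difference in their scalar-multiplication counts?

20691

Order (1) = ((A_1 × (A_2 × A_3)) × A_4): (A_2 × A_3): 3×30 by 30×37 → 3×37, cost 3·30·37 = 3330; (A_1 × (A_2 × A_3)): 36×3 by 3×37 → 36×37, cost 36·3·37 = 3996; cumulative 7326; ((A_1 × (A_2 × A_3)) × A_4): 36×37 by 37×15 → 36×15, cost 36·37·15 = 19980; cumulative 27306. Total 27306.
Order (2) = (A_1 × ((A_2 × A_3) × A_4)): (A_2 × A_3): 3×30 by 30×37 → 3×37, cost 3·30·37 = 3330; ((A_2 × A_3) × A_4): 3×37 by 37×15 → 3×15, cost 3·37·15 = 1665; cumulative 4995; (A_1 × ((A_2 × A_3) × A_4)): 36×3 by 3×15 → 36×15, cost 36·3·15 = 1620; cumulative 6615. Total 6615.
Difference: |27306 − 6615| = 20691.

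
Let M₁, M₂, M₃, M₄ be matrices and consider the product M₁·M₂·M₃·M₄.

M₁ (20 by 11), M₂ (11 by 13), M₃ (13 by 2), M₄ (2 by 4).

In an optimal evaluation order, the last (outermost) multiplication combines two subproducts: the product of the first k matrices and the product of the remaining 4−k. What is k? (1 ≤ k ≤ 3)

Adjacent pairs: M₁M₂ = 20·11·13 = 2860; M₂M₃ = 11·13·2 = 286; M₃M₄ = 13·2·4 = 104.
Length 3: M₁..M₃: k=1: 0+286+20·11·2=726; k=2: 2860+0+20·13·2=3380 → min 726 | M₂..M₄: k=2: 0+104+11·13·4=676; k=3: 286+0+11·2·4=374 → min 374.
Top-level splits: k=1: (M₁..M₁)·(M₂..M₄) → 0+374+20·11·4 = 1254; k=2: (M₁..M₂)·(M₃..M₄) → 2860+104+20·13·4 = 4004; k=3: (M₁..M₃)·(M₄..M₄) → 726+0+20·2·4 = 886.
Best split is after M₃, i.e. k = 3.

3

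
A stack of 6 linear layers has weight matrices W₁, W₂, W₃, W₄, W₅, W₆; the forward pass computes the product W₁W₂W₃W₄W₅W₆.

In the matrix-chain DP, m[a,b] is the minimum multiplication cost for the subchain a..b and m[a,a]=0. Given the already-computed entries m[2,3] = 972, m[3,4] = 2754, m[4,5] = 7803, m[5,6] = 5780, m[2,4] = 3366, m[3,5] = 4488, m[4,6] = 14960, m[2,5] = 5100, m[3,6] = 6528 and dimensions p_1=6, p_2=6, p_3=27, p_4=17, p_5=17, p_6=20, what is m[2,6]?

7140

m[2,6] = min over k∈[2,5] of m[2,k]+m[k+1,6]+p_{1}·p_k·p_{6}.
k=2: 0 + 6528 + 6·6·20 = 7248; k=3: 972 + 14960 + 6·27·20 = 19172; k=4: 3366 + 5780 + 6·17·20 = 11186; k=5: 5100 + 0 + 6·17·20 = 7140.
Minimum: 7140 at k=5.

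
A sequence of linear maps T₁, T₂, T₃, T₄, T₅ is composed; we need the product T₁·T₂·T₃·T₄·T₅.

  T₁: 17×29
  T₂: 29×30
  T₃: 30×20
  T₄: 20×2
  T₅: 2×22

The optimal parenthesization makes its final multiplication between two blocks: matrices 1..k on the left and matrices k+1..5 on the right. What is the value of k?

4

Adjacent pairs: T₁T₂ = 17·29·30 = 14790; T₂T₃ = 29·30·20 = 17400; T₃T₄ = 30·20·2 = 1200; T₄T₅ = 20·2·22 = 880.
Length 3: T₁..T₃: k=1: 0+17400+17·29·20=27260; k=2: 14790+0+17·30·20=24990 → min 24990 | T₂..T₄: k=2: 0+1200+29·30·2=2940; k=3: 17400+0+29·20·2=18560 → min 2940 | T₃..T₅: k=3: 0+880+30·20·22=14080; k=4: 1200+0+30·2·22=2520 → min 2520.
Length 4: T₁..T₄: k=1: 0+2940+17·29·2=3926; k=2: 14790+1200+17·30·2=17010; k=3: 24990+0+17·20·2=25670 → min 3926 | T₂..T₅: k=2: 0+2520+29·30·22=21660; k=3: 17400+880+29·20·22=31040; k=4: 2940+0+29·2·22=4216 → min 4216.
Top-level splits: k=1: (T₁..T₁)·(T₂..T₅) → 0+4216+17·29·22 = 15062; k=2: (T₁..T₂)·(T₃..T₅) → 14790+2520+17·30·22 = 28530; k=3: (T₁..T₃)·(T₄..T₅) → 24990+880+17·20·22 = 33350; k=4: (T₁..T₄)·(T₅..T₅) → 3926+0+17·2·22 = 4674.
Best split is after T₄, i.e. k = 4.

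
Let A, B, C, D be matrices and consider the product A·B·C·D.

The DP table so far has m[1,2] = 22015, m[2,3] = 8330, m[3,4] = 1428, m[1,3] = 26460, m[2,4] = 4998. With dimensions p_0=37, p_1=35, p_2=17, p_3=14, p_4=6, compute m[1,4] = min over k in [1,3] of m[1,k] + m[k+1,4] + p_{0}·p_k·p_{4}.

m[1,4] = min over k∈[1,3] of m[1,k]+m[k+1,4]+p_{0}·p_k·p_{4}.
k=1: 0 + 4998 + 37·35·6 = 12768; k=2: 22015 + 1428 + 37·17·6 = 27217; k=3: 26460 + 0 + 37·14·6 = 29568.
Minimum: 12768 at k=1.

12768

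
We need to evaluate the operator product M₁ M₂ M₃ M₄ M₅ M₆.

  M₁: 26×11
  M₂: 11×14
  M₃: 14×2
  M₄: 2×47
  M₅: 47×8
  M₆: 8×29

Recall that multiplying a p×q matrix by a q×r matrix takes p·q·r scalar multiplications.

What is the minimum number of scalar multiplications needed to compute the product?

3604

Adjacent pairs: M₁M₂ = 26·11·14 = 4004; M₂M₃ = 11·14·2 = 308; M₃M₄ = 14·2·47 = 1316; M₄M₅ = 2·47·8 = 752; M₅M₆ = 47·8·29 = 10904.
Length 3: M₁..M₃: k=1: 0+308+26·11·2=880; k=2: 4004+0+26·14·2=4732 → min 880 | M₂..M₄: k=2: 0+1316+11·14·47=8554; k=3: 308+0+11·2·47=1342 → min 1342 | M₃..M₅: k=3: 0+752+14·2·8=976; k=4: 1316+0+14·47·8=6580 → min 976 | M₄..M₆: k=4: 0+10904+2·47·29=13630; k=5: 752+0+2·8·29=1216 → min 1216.
Length 4: M₁..M₄: k=1: 0+1342+26·11·47=14784; k=2: 4004+1316+26·14·47=22428; k=3: 880+0+26·2·47=3324 → min 3324 | M₂..M₅: k=2: 0+976+11·14·8=2208; k=3: 308+752+11·2·8=1236; k=4: 1342+0+11·47·8=5478 → min 1236 | M₃..M₆: k=3: 0+1216+14·2·29=2028; k=4: 1316+10904+14·47·29=31302; k=5: 976+0+14·8·29=4224 → min 2028.
Length 5: M₁..M₅: k=1: 0+1236+26·11·8=3524; k=2: 4004+976+26·14·8=7892; k=3: 880+752+26·2·8=2048; k=4: 3324+0+26·47·8=13100 → min 2048 | M₂..M₆: k=2: 0+2028+11·14·29=6494; k=3: 308+1216+11·2·29=2162; k=4: 1342+10904+11·47·29=27239; k=5: 1236+0+11·8·29=3788 → min 2162.
Length 6: M₁..M₆: k=1: 0+2162+26·11·29=10456; k=2: 4004+2028+26·14·29=16588; k=3: 880+1216+26·2·29=3604; k=4: 3324+10904+26·47·29=49666; k=5: 2048+0+26·8·29=8080 → min 3604.
Optimal order: ((M₁ (M₂ M₃)) ((M₄ M₅) M₆)) with cost 3604.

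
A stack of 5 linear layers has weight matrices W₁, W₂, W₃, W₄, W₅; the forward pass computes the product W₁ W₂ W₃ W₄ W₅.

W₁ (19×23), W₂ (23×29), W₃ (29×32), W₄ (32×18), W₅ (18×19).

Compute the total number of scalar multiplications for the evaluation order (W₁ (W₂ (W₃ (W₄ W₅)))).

(W₄ W₅): 32×18 by 18×19 → 32×19, cost 32·18·19 = 10944
(W₃ (W₄ W₅)): 29×32 by 32×19 → 29×19, cost 29·32·19 = 17632; cumulative 28576
(W₂ (W₃ (W₄ W₅))): 23×29 by 29×19 → 23×19, cost 23·29·19 = 12673; cumulative 41249
(W₁ (W₂ (W₃ (W₄ W₅)))): 19×23 by 23×19 → 19×19, cost 19·23·19 = 8303; cumulative 49552
Total: 49552 scalar multiplications.

49552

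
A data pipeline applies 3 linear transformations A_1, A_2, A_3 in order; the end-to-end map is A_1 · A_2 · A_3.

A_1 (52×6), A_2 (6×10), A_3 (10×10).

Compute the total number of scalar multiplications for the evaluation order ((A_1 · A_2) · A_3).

(A_1 · A_2): 52×6 by 6×10 → 52×10, cost 52·6·10 = 3120
((A_1 · A_2) · A_3): 52×10 by 10×10 → 52×10, cost 52·10·10 = 5200; cumulative 8320
Total: 8320 scalar multiplications.

8320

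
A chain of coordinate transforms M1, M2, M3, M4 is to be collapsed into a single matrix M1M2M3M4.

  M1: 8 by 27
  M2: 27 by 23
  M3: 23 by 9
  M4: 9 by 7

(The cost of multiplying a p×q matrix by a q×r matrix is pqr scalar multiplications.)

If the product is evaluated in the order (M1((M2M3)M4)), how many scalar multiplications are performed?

8802

(M2M3): 27×23 by 23×9 → 27×9, cost 27·23·9 = 5589
((M2M3)M4): 27×9 by 9×7 → 27×7, cost 27·9·7 = 1701; cumulative 7290
(M1((M2M3)M4)): 8×27 by 27×7 → 8×7, cost 8·27·7 = 1512; cumulative 8802
Total: 8802 scalar multiplications.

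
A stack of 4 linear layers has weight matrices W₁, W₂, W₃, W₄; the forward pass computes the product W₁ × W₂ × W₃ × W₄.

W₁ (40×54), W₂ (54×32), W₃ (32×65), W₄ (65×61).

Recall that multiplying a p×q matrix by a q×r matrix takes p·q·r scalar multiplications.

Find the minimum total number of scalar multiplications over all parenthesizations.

274080

Adjacent pairs: W₁W₂ = 40·54·32 = 69120; W₂W₃ = 54·32·65 = 112320; W₃W₄ = 32·65·61 = 126880.
Length 3: W₁..W₃: k=1: 0+112320+40·54·65=252720; k=2: 69120+0+40·32·65=152320 → min 152320 | W₂..W₄: k=2: 0+126880+54·32·61=232288; k=3: 112320+0+54·65·61=326430 → min 232288.
Length 4: W₁..W₄: k=1: 0+232288+40·54·61=364048; k=2: 69120+126880+40·32·61=274080; k=3: 152320+0+40·65·61=310920 → min 274080.
Optimal order: ((W₁ × W₂) × (W₃ × W₄)) with cost 274080.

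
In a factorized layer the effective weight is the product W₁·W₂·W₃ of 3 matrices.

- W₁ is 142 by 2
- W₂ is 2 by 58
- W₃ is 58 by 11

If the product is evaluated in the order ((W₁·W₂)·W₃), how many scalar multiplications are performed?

107068

(W₁·W₂): 142×2 by 2×58 → 142×58, cost 142·2·58 = 16472
((W₁·W₂)·W₃): 142×58 by 58×11 → 142×11, cost 142·58·11 = 90596; cumulative 107068
Total: 107068 scalar multiplications.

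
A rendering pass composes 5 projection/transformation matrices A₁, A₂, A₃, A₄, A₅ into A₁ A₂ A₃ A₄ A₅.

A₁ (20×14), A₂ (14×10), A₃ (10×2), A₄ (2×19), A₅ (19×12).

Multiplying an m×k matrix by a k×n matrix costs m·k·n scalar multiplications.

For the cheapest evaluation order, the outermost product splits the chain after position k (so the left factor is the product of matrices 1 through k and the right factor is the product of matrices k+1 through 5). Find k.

Adjacent pairs: A₁A₂ = 20·14·10 = 2800; A₂A₃ = 14·10·2 = 280; A₃A₄ = 10·2·19 = 380; A₄A₅ = 2·19·12 = 456.
Length 3: A₁..A₃: k=1: 0+280+20·14·2=840; k=2: 2800+0+20·10·2=3200 → min 840 | A₂..A₄: k=2: 0+380+14·10·19=3040; k=3: 280+0+14·2·19=812 → min 812 | A₃..A₅: k=3: 0+456+10·2·12=696; k=4: 380+0+10·19·12=2660 → min 696.
Length 4: A₁..A₄: k=1: 0+812+20·14·19=6132; k=2: 2800+380+20·10·19=6980; k=3: 840+0+20·2·19=1600 → min 1600 | A₂..A₅: k=2: 0+696+14·10·12=2376; k=3: 280+456+14·2·12=1072; k=4: 812+0+14·19·12=4004 → min 1072.
Top-level splits: k=1: (A₁..A₁)·(A₂..A₅) → 0+1072+20·14·12 = 4432; k=2: (A₁..A₂)·(A₃..A₅) → 2800+696+20·10·12 = 5896; k=3: (A₁..A₃)·(A₄..A₅) → 840+456+20·2·12 = 1776; k=4: (A₁..A₄)·(A₅..A₅) → 1600+0+20·19·12 = 6160.
Best split is after A₃, i.e. k = 3.

3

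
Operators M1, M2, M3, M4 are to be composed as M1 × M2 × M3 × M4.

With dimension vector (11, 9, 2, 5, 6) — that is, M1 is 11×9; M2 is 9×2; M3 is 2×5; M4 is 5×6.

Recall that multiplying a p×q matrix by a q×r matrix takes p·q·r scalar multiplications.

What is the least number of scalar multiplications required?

390

Adjacent pairs: M1M2 = 11·9·2 = 198; M2M3 = 9·2·5 = 90; M3M4 = 2·5·6 = 60.
Length 3: M1..M3: k=1: 0+90+11·9·5=585; k=2: 198+0+11·2·5=308 → min 308 | M2..M4: k=2: 0+60+9·2·6=168; k=3: 90+0+9·5·6=360 → min 168.
Length 4: M1..M4: k=1: 0+168+11·9·6=762; k=2: 198+60+11·2·6=390; k=3: 308+0+11·5·6=638 → min 390.
Optimal order: ((M1 × M2) × (M3 × M4)) with cost 390.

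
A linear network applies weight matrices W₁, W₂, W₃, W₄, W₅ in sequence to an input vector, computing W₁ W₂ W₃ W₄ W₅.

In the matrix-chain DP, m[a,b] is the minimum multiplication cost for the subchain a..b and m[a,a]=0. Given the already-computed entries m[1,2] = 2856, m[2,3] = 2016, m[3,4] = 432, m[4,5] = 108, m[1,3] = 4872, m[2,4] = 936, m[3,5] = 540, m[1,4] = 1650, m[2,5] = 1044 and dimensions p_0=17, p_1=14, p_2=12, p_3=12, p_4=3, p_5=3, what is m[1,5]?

m[1,5] = min over k∈[1,4] of m[1,k]+m[k+1,5]+p_{0}·p_k·p_{5}.
k=1: 0 + 1044 + 17·14·3 = 1758; k=2: 2856 + 540 + 17·12·3 = 4008; k=3: 4872 + 108 + 17·12·3 = 5592; k=4: 1650 + 0 + 17·3·3 = 1803.
Minimum: 1758 at k=1.

1758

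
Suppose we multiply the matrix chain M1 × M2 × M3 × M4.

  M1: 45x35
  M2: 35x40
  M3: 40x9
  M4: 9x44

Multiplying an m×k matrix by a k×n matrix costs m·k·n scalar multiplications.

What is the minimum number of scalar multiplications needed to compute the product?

44595

Adjacent pairs: M1M2 = 45·35·40 = 63000; M2M3 = 35·40·9 = 12600; M3M4 = 40·9·44 = 15840.
Length 3: M1..M3: k=1: 0+12600+45·35·9=26775; k=2: 63000+0+45·40·9=79200 → min 26775 | M2..M4: k=2: 0+15840+35·40·44=77440; k=3: 12600+0+35·9·44=26460 → min 26460.
Length 4: M1..M4: k=1: 0+26460+45·35·44=95760; k=2: 63000+15840+45·40·44=158040; k=3: 26775+0+45·9·44=44595 → min 44595.
Optimal order: ((M1 × (M2 × M3)) × M4) with cost 44595.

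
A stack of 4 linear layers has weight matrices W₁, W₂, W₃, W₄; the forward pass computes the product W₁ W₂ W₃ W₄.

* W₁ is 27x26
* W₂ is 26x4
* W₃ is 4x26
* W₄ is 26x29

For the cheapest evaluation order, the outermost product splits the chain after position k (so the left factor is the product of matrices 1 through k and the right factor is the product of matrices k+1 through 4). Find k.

Adjacent pairs: W₁W₂ = 27·26·4 = 2808; W₂W₃ = 26·4·26 = 2704; W₃W₄ = 4·26·29 = 3016.
Length 3: W₁..W₃: k=1: 0+2704+27·26·26=20956; k=2: 2808+0+27·4·26=5616 → min 5616 | W₂..W₄: k=2: 0+3016+26·4·29=6032; k=3: 2704+0+26·26·29=22308 → min 6032.
Top-level splits: k=1: (W₁..W₁)·(W₂..W₄) → 0+6032+27·26·29 = 26390; k=2: (W₁..W₂)·(W₃..W₄) → 2808+3016+27·4·29 = 8956; k=3: (W₁..W₃)·(W₄..W₄) → 5616+0+27·26·29 = 25974.
Best split is after W₂, i.e. k = 2.

2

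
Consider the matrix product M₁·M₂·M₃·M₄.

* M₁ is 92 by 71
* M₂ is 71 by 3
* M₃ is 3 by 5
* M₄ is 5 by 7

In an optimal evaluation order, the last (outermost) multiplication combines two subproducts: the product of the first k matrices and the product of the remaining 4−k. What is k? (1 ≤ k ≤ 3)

2

Adjacent pairs: M₁M₂ = 92·71·3 = 19596; M₂M₃ = 71·3·5 = 1065; M₃M₄ = 3·5·7 = 105.
Length 3: M₁..M₃: k=1: 0+1065+92·71·5=33725; k=2: 19596+0+92·3·5=20976 → min 20976 | M₂..M₄: k=2: 0+105+71·3·7=1596; k=3: 1065+0+71·5·7=3550 → min 1596.
Top-level splits: k=1: (M₁..M₁)·(M₂..M₄) → 0+1596+92·71·7 = 47320; k=2: (M₁..M₂)·(M₃..M₄) → 19596+105+92·3·7 = 21633; k=3: (M₁..M₃)·(M₄..M₄) → 20976+0+92·5·7 = 24196.
Best split is after M₂, i.e. k = 2.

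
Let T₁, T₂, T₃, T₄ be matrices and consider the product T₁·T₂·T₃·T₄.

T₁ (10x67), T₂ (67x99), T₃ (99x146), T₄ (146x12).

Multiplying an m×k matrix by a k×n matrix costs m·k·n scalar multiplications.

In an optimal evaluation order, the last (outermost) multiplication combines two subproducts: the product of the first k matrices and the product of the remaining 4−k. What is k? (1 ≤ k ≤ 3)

3

Adjacent pairs: T₁T₂ = 10·67·99 = 66330; T₂T₃ = 67·99·146 = 968418; T₃T₄ = 99·146·12 = 173448.
Length 3: T₁..T₃: k=1: 0+968418+10·67·146=1066238; k=2: 66330+0+10·99·146=210870 → min 210870 | T₂..T₄: k=2: 0+173448+67·99·12=253044; k=3: 968418+0+67·146·12=1085802 → min 253044.
Top-level splits: k=1: (T₁..T₁)·(T₂..T₄) → 0+253044+10·67·12 = 261084; k=2: (T₁..T₂)·(T₃..T₄) → 66330+173448+10·99·12 = 251658; k=3: (T₁..T₃)·(T₄..T₄) → 210870+0+10·146·12 = 228390.
Best split is after T₃, i.e. k = 3.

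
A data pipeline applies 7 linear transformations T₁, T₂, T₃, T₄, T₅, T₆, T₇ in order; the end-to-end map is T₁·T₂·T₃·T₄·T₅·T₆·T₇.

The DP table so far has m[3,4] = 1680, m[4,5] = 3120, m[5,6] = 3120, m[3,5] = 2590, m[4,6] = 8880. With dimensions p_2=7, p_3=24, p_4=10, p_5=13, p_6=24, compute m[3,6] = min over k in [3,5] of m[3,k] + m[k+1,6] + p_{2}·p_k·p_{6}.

4774

m[3,6] = min over k∈[3,5] of m[3,k]+m[k+1,6]+p_{2}·p_k·p_{6}.
k=3: 0 + 8880 + 7·24·24 = 12912; k=4: 1680 + 3120 + 7·10·24 = 6480; k=5: 2590 + 0 + 7·13·24 = 4774.
Minimum: 4774 at k=5.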